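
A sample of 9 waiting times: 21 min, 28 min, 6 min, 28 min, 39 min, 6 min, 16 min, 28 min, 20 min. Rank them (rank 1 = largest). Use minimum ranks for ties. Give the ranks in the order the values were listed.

Sorted (descending): 39, 28, 28, 28, 21, 20, 16, 6, 6
The 3 values of 28 occupy positions 2–4 → each gets rank 2.
The 2 values of 6 occupy positions 8–9 → each gets rank 8.

5, 2, 8, 2, 1, 8, 7, 2, 6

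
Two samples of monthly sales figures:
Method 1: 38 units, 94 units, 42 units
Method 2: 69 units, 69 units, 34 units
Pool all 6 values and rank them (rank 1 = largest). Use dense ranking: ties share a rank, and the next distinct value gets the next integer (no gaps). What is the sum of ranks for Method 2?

Sorted (descending): 94, 69, 69, 42, 38, 34
The 2 values of 69 share dense rank 2.
Remaining distinct values take the next consecutive integers.
Method 2 values → pooled ranks: 69→2, 69→2, 34→5
Rank sum = 2 + 2 + 5 = 9

9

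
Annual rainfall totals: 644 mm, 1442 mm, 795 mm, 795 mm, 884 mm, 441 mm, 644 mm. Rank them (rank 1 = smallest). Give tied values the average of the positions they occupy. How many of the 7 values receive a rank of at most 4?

3

Sorted (ascending): 441, 644, 644, 795, 795, 884, 1442
The 2 values of 644 occupy positions 2–3 → average rank (2+3)/2 = 2.5.
The 2 values of 795 occupy positions 4–5 → average rank (4+5)/2 = 4.5.
Ranks ≤ 4: {1, 2.5, 2.5} → 3 values.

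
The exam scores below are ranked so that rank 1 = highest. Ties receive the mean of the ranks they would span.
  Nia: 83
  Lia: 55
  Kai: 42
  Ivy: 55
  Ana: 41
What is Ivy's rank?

Sorted (descending): 83, 55, 55, 42, 41
The 2 values of 55 occupy positions 2–3 → average rank (2+3)/2 = 2.5.
Ivy has value 55 → rank 2.5.

2.5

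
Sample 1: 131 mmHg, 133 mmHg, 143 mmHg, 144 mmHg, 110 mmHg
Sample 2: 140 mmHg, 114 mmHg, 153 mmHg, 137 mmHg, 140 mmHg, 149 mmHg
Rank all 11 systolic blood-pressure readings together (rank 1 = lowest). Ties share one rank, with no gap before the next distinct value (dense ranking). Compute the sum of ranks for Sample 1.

23

Sorted (ascending): 110, 114, 131, 133, 137, 140, 140, 143, 144, 149, 153
The 2 values of 140 share dense rank 6.
Remaining distinct values take the next consecutive integers.
Sample 1 values → pooled ranks: 131→3, 133→4, 143→7, 144→8, 110→1
Rank sum = 3 + 4 + 7 + 8 + 1 = 23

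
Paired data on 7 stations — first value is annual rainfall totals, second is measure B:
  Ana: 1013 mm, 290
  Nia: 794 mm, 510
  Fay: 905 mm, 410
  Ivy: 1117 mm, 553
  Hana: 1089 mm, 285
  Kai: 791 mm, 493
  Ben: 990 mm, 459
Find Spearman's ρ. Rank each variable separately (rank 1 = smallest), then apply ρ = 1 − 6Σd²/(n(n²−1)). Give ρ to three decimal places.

-0.179

Ranks of variable 1: 5, 2, 3, 7, 6, 1, 4
Ranks of variable 2: 2, 6, 3, 7, 1, 5, 4
d = r₁ − r₂: 3, -4, 0, 0, 5, -4, 0
d²: 9, 16, 0, 0, 25, 16, 0; Σd² = 66
ρ = 1 − 6·66/(7·48) = 1 − 396/336 = -0.179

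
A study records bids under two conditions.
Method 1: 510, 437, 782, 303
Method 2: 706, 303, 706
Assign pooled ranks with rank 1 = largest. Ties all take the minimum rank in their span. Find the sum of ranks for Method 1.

Sorted (descending): 782, 706, 706, 510, 437, 303, 303
The 2 values of 706 occupy positions 2–3 → each gets rank 2.
The 2 values of 303 occupy positions 6–7 → each gets rank 6.
Method 1 values → pooled ranks: 510→4, 437→5, 782→1, 303→6
Rank sum = 4 + 5 + 1 + 6 = 16

16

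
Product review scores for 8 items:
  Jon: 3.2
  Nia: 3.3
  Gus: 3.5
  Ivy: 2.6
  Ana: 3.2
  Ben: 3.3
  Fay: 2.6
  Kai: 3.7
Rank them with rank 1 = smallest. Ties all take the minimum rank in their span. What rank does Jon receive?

3

Sorted (ascending): 2.6, 2.6, 3.2, 3.2, 3.3, 3.3, 3.5, 3.7
The 2 values of 2.6 occupy positions 1–2 → each gets rank 1.
The 2 values of 3.2 occupy positions 3–4 → each gets rank 3.
The 2 values of 3.3 occupy positions 5–6 → each gets rank 5.
Jon has value 3.2 → rank 3.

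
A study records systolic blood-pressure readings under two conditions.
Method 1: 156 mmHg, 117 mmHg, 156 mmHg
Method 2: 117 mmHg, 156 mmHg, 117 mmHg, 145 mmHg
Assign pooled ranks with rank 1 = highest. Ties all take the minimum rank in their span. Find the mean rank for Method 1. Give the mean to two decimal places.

Sorted (descending): 156, 156, 156, 145, 117, 117, 117
The 3 values of 156 occupy positions 1–3 → each gets rank 1.
The 3 values of 117 occupy positions 5–7 → each gets rank 5.
Method 1 values → pooled ranks: 156→1, 117→5, 156→1
Mean rank = (1 + 5 + 1) / 3 = 2.33

2.33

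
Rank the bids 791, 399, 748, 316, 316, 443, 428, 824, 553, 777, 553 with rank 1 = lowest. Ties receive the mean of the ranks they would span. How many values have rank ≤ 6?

Sorted (ascending): 316, 316, 399, 428, 443, 553, 553, 748, 777, 791, 824
The 2 values of 316 occupy positions 1–2 → average rank (1+2)/2 = 1.5.
The 2 values of 553 occupy positions 6–7 → average rank (6+7)/2 = 6.5.
Ranks ≤ 6: {1.5, 1.5, 3, 4, 5} → 5 values.

5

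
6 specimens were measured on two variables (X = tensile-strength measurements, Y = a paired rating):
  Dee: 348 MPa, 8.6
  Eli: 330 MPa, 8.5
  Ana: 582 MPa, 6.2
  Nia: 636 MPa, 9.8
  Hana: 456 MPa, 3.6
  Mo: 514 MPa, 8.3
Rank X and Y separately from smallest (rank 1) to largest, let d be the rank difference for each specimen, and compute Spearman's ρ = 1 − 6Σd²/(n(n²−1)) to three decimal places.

Ranks of variable 1: 2, 1, 5, 6, 3, 4
Ranks of variable 2: 5, 4, 2, 6, 1, 3
d = r₁ − r₂: -3, -3, 3, 0, 2, 1
d²: 9, 9, 9, 0, 4, 1; Σd² = 32
ρ = 1 − 6·32/(6·35) = 1 − 192/210 = 0.086

0.086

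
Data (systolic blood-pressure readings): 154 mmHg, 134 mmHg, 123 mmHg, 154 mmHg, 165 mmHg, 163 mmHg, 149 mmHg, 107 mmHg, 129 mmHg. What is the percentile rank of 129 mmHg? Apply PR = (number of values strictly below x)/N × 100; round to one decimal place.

N = 9.
Strictly below 129: 2. Equal to 129: 1.
PR = 2/9 × 100 = 22.2

22.2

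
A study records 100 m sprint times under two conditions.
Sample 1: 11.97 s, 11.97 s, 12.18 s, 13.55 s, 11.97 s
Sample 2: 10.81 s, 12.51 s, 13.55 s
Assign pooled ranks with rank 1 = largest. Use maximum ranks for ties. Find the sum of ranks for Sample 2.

13

Sorted (descending): 13.55, 13.55, 12.51, 12.18, 11.97, 11.97, 11.97, 10.81
The 2 values of 13.55 occupy positions 1–2 → each gets rank 2.
The 3 values of 11.97 occupy positions 5–7 → each gets rank 7.
Sample 2 values → pooled ranks: 10.81→8, 12.51→3, 13.55→2
Rank sum = 8 + 3 + 2 = 13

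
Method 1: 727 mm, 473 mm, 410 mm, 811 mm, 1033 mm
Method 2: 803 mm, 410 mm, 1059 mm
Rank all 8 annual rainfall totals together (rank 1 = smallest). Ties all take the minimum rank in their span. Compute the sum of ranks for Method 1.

Sorted (ascending): 410, 410, 473, 727, 803, 811, 1033, 1059
The 2 values of 410 occupy positions 1–2 → each gets rank 1.
Method 1 values → pooled ranks: 727→4, 473→3, 410→1, 811→6, 1033→7
Rank sum = 4 + 3 + 1 + 6 + 7 = 21

21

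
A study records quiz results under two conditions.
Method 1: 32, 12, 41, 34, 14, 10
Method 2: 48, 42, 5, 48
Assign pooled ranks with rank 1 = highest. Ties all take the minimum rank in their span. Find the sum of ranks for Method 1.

39

Sorted (descending): 48, 48, 42, 41, 34, 32, 14, 12, 10, 5
The 2 values of 48 occupy positions 1–2 → each gets rank 1.
Method 1 values → pooled ranks: 32→6, 12→8, 41→4, 34→5, 14→7, 10→9
Rank sum = 6 + 8 + 4 + 5 + 7 + 9 = 39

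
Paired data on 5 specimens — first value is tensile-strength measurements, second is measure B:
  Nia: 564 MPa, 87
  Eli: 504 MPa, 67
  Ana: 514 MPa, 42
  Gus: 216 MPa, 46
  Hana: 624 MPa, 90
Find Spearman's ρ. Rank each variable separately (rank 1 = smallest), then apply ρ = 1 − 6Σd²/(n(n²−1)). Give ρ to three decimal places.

0.700

Ranks of variable 1: 4, 2, 3, 1, 5
Ranks of variable 2: 4, 3, 1, 2, 5
d = r₁ − r₂: 0, -1, 2, -1, 0
d²: 0, 1, 4, 1, 0; Σd² = 6
ρ = 1 − 6·6/(5·24) = 1 − 36/120 = 0.700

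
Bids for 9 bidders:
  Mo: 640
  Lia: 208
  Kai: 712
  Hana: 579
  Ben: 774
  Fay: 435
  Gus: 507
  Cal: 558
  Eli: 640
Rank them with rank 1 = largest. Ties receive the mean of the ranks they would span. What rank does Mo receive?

Sorted (descending): 774, 712, 640, 640, 579, 558, 507, 435, 208
The 2 values of 640 occupy positions 3–4 → average rank (3+4)/2 = 3.5.
Mo has value 640 → rank 3.5.

3.5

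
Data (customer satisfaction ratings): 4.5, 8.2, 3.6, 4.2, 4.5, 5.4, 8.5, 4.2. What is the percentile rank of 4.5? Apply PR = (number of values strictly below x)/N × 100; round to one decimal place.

N = 8.
Strictly below 4.5: 3. Equal to 4.5: 2.
PR = 3/8 × 100 = 37.5

37.5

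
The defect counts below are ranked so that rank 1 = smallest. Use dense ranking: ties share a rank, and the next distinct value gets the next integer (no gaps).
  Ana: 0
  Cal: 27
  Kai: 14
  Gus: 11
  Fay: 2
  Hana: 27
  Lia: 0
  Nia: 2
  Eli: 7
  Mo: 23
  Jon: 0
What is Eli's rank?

3

Sorted (ascending): 0, 0, 0, 2, 2, 7, 11, 14, 23, 27, 27
The 3 values of 0 share dense rank 1.
The 2 values of 2 share dense rank 2.
The 2 values of 27 share dense rank 7.
Remaining distinct values take the next consecutive integers.
Eli has value 7 → rank 3.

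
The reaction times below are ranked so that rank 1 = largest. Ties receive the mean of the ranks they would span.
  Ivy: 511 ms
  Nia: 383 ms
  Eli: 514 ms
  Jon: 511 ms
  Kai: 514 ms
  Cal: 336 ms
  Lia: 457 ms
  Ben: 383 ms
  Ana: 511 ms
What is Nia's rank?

7.5

Sorted (descending): 514, 514, 511, 511, 511, 457, 383, 383, 336
The 2 values of 514 occupy positions 1–2 → average rank (1+2)/2 = 1.5.
The 3 values of 511 occupy positions 3–5 → average rank 4.
The 2 values of 383 occupy positions 7–8 → average rank (7+8)/2 = 7.5.
Nia has value 383 ms → rank 7.5.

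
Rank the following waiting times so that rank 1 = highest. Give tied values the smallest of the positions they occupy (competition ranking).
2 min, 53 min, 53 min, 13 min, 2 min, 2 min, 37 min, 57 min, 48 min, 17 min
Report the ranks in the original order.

Sorted (descending): 57, 53, 53, 48, 37, 17, 13, 2, 2, 2
The 2 values of 53 occupy positions 2–3 → each gets rank 2.
The 3 values of 2 occupy positions 8–10 → each gets rank 8.

8, 2, 2, 7, 8, 8, 5, 1, 4, 6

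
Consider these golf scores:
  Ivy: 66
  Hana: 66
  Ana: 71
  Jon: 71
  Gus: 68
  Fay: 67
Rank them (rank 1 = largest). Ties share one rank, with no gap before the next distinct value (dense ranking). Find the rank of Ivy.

4

Sorted (descending): 71, 71, 68, 67, 66, 66
The 2 values of 71 share dense rank 1.
The 2 values of 66 share dense rank 4.
Remaining distinct values take the next consecutive integers.
Ivy has value 66 → rank 4.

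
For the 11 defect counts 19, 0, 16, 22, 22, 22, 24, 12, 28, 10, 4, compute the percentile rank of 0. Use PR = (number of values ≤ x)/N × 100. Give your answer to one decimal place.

N = 11.
Strictly below 0: 0. Equal to 0: 1.
PR = 1/11 × 100 = 9.1

9.1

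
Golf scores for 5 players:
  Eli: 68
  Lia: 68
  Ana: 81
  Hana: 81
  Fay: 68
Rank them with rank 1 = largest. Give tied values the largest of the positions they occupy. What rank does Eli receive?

5

Sorted (descending): 81, 81, 68, 68, 68
The 2 values of 81 occupy positions 1–2 → each gets rank 2.
The 3 values of 68 occupy positions 3–5 → each gets rank 5.
Eli has value 68 → rank 5.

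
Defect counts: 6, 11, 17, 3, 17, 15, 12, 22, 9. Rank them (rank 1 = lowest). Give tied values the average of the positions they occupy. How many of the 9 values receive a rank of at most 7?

Sorted (ascending): 3, 6, 9, 11, 12, 15, 17, 17, 22
The 2 values of 17 occupy positions 7–8 → average rank (7+8)/2 = 7.5.
Ranks ≤ 7: {1, 2, 3, 4, 5, 6} → 6 values.

6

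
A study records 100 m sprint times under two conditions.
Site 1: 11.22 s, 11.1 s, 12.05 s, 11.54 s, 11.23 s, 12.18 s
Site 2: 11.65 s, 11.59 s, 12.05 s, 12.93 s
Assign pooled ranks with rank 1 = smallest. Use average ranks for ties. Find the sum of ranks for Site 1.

Sorted (ascending): 11.1, 11.22, 11.23, 11.54, 11.59, 11.65, 12.05, 12.05, 12.18, 12.93
The 2 values of 12.05 occupy positions 7–8 → average rank (7+8)/2 = 7.5.
Site 1 values → pooled ranks: 11.22→2, 11.1→1, 12.05→7.5, 11.54→4, 11.23→3, 12.18→9
Rank sum = 2 + 1 + 7.5 + 4 + 3 + 9 = 26.5

26.5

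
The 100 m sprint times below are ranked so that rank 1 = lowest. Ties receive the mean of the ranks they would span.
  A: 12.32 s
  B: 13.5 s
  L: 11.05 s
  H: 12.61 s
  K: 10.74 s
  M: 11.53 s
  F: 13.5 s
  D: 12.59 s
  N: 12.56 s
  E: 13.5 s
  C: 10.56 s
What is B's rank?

10

Sorted (ascending): 10.56, 10.74, 11.05, 11.53, 12.32, 12.56, 12.59, 12.61, 13.5, 13.5, 13.5
The 3 values of 13.5 occupy positions 9–11 → average rank 10.
B has value 13.5 s → rank 10.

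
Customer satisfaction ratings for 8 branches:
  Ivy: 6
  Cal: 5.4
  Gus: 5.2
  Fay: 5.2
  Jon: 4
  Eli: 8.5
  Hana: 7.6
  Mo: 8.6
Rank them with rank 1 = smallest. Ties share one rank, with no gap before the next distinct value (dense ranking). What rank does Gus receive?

Sorted (ascending): 4, 5.2, 5.2, 5.4, 6, 7.6, 8.5, 8.6
The 2 values of 5.2 share dense rank 2.
Remaining distinct values take the next consecutive integers.
Gus has value 5.2 → rank 2.

2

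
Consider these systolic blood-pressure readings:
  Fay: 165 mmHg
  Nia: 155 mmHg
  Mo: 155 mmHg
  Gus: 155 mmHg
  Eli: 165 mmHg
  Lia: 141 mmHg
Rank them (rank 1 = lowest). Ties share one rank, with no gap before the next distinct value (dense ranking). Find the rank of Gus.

2

Sorted (ascending): 141, 155, 155, 155, 165, 165
The 3 values of 155 share dense rank 2.
The 2 values of 165 share dense rank 3.
Remaining distinct values take the next consecutive integers.
Gus has value 155 mmHg → rank 2.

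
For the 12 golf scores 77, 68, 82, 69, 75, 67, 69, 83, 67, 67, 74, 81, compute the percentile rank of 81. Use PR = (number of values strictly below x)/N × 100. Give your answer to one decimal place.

75.0

N = 12.
Strictly below 81: 9. Equal to 81: 1.
PR = 9/12 × 100 = 75.0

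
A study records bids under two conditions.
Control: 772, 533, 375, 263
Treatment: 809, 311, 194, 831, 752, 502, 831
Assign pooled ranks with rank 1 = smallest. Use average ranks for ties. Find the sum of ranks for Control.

20

Sorted (ascending): 194, 263, 311, 375, 502, 533, 752, 772, 809, 831, 831
The 2 values of 831 occupy positions 10–11 → average rank (10+11)/2 = 10.5.
Control values → pooled ranks: 772→8, 533→6, 375→4, 263→2
Rank sum = 8 + 6 + 4 + 2 = 20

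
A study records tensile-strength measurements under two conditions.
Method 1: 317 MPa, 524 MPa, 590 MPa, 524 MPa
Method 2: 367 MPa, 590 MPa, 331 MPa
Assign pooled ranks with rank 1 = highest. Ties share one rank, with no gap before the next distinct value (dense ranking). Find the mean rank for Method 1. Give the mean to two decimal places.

2.50

Sorted (descending): 590, 590, 524, 524, 367, 331, 317
The 2 values of 590 share dense rank 1.
The 2 values of 524 share dense rank 2.
Remaining distinct values take the next consecutive integers.
Method 1 values → pooled ranks: 317→5, 524→2, 590→1, 524→2
Mean rank = (5 + 2 + 1 + 2) / 4 = 2.50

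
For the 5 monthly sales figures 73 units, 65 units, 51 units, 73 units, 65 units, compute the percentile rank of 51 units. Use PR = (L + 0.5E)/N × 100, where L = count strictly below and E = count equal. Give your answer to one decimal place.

10.0

N = 5.
Strictly below 51: 0. Equal to 51: 1.
PR = (0 + 0.5·1)/5 × 100 = 10.0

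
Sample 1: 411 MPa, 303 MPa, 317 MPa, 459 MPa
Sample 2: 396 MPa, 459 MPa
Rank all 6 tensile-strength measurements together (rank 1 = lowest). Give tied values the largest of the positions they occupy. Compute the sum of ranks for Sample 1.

Sorted (ascending): 303, 317, 396, 411, 459, 459
The 2 values of 459 occupy positions 5–6 → each gets rank 6.
Sample 1 values → pooled ranks: 411→4, 303→1, 317→2, 459→6
Rank sum = 4 + 1 + 2 + 6 = 13

13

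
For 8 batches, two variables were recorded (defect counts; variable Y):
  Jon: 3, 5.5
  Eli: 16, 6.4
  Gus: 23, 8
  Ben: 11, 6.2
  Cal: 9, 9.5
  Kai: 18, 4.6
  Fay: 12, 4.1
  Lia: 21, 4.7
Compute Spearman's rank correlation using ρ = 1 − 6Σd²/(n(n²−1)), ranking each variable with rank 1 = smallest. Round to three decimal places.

-0.095

Ranks of variable 1: 1, 5, 8, 3, 2, 6, 4, 7
Ranks of variable 2: 4, 6, 7, 5, 8, 2, 1, 3
d = r₁ − r₂: -3, -1, 1, -2, -6, 4, 3, 4
d²: 9, 1, 1, 4, 36, 16, 9, 16; Σd² = 92
ρ = 1 − 6·92/(8·63) = 1 − 552/504 = -0.095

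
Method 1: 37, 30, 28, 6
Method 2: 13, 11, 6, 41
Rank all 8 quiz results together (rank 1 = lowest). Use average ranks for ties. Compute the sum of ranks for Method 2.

Sorted (ascending): 6, 6, 11, 13, 28, 30, 37, 41
The 2 values of 6 occupy positions 1–2 → average rank (1+2)/2 = 1.5.
Method 2 values → pooled ranks: 13→4, 11→3, 6→1.5, 41→8
Rank sum = 4 + 3 + 1.5 + 8 = 16.5

16.5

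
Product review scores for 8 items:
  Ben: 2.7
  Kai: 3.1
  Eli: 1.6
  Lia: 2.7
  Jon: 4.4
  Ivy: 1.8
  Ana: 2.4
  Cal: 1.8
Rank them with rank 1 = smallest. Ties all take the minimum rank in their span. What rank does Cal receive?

2

Sorted (ascending): 1.6, 1.8, 1.8, 2.4, 2.7, 2.7, 3.1, 4.4
The 2 values of 1.8 occupy positions 2–3 → each gets rank 2.
The 2 values of 2.7 occupy positions 5–6 → each gets rank 5.
Cal has value 1.8 → rank 2.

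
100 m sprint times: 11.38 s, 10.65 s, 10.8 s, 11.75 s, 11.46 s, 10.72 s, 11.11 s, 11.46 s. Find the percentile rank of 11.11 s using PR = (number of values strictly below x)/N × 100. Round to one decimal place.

N = 8.
Strictly below 11.11: 3. Equal to 11.11: 1.
PR = 3/8 × 100 = 37.5

37.5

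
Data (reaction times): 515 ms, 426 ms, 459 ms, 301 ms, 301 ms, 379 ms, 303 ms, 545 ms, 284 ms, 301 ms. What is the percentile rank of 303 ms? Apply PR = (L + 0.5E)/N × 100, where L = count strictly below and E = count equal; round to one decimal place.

45.0

N = 10.
Strictly below 303: 4. Equal to 303: 1.
PR = (4 + 0.5·1)/10 × 100 = 45.0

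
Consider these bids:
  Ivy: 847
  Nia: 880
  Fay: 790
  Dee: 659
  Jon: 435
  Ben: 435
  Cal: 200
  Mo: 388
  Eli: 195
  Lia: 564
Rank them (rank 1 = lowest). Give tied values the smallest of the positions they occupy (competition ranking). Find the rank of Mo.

3

Sorted (ascending): 195, 200, 388, 435, 435, 564, 659, 790, 847, 880
The 2 values of 435 occupy positions 4–5 → each gets rank 4.
Mo has value 388 → rank 3.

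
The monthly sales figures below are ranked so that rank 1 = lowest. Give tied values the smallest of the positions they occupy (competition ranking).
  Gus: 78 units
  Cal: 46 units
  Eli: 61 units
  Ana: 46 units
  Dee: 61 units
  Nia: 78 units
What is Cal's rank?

1

Sorted (ascending): 46, 46, 61, 61, 78, 78
The 2 values of 46 occupy positions 1–2 → each gets rank 1.
The 2 values of 61 occupy positions 3–4 → each gets rank 3.
The 2 values of 78 occupy positions 5–6 → each gets rank 5.
Cal has value 46 units → rank 1.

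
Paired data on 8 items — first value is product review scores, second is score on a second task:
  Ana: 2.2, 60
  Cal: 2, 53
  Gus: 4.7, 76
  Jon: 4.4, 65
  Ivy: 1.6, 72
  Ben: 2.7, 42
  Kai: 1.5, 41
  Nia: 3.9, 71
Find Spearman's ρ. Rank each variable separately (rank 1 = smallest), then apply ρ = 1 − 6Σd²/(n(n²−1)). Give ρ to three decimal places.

0.548

Ranks of variable 1: 4, 3, 8, 7, 2, 5, 1, 6
Ranks of variable 2: 4, 3, 8, 5, 7, 2, 1, 6
d = r₁ − r₂: 0, 0, 0, 2, -5, 3, 0, 0
d²: 0, 0, 0, 4, 25, 9, 0, 0; Σd² = 38
ρ = 1 − 6·38/(8·63) = 1 − 228/504 = 0.548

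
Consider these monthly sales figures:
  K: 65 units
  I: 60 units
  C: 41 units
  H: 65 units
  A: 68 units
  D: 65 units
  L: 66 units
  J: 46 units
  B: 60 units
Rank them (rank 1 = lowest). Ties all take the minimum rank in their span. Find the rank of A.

Sorted (ascending): 41, 46, 60, 60, 65, 65, 65, 66, 68
The 2 values of 60 occupy positions 3–4 → each gets rank 3.
The 3 values of 65 occupy positions 5–7 → each gets rank 5.
A has value 68 units → rank 9.

9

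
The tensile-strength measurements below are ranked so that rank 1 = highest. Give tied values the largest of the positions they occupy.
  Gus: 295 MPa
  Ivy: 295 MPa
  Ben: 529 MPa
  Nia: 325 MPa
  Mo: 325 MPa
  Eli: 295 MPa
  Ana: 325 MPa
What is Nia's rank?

Sorted (descending): 529, 325, 325, 325, 295, 295, 295
The 3 values of 325 occupy positions 2–4 → each gets rank 4.
The 3 values of 295 occupy positions 5–7 → each gets rank 7.
Nia has value 325 MPa → rank 4.

4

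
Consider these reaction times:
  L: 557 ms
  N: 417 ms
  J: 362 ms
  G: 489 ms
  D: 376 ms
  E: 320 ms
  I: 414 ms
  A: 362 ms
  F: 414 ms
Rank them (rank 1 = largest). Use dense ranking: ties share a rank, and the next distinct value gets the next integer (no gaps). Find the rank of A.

Sorted (descending): 557, 489, 417, 414, 414, 376, 362, 362, 320
The 2 values of 414 share dense rank 4.
The 2 values of 362 share dense rank 6.
Remaining distinct values take the next consecutive integers.
A has value 362 ms → rank 6.

6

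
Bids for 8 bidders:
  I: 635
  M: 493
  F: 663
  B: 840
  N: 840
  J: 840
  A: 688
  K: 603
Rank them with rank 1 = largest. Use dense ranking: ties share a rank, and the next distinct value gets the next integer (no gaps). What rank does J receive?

Sorted (descending): 840, 840, 840, 688, 663, 635, 603, 493
The 3 values of 840 share dense rank 1.
Remaining distinct values take the next consecutive integers.
J has value 840 → rank 1.

1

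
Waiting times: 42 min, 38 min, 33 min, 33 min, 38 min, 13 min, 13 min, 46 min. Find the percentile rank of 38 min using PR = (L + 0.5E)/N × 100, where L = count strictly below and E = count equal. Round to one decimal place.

62.5

N = 8.
Strictly below 38: 4. Equal to 38: 2.
PR = (4 + 0.5·2)/8 × 100 = 62.5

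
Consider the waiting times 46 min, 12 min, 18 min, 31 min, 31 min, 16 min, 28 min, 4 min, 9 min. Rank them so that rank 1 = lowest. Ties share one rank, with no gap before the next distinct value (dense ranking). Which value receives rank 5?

18

Sorted (ascending): 4, 9, 12, 16, 18, 28, 31, 31, 46
The 2 values of 31 share dense rank 7.
Remaining distinct values take the next consecutive integers.
Rank 5 → value 18.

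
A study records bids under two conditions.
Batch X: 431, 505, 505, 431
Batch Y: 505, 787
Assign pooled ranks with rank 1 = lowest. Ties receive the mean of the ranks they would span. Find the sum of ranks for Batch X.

11

Sorted (ascending): 431, 431, 505, 505, 505, 787
The 2 values of 431 occupy positions 1–2 → average rank (1+2)/2 = 1.5.
The 3 values of 505 occupy positions 3–5 → average rank 4.
Batch X values → pooled ranks: 431→1.5, 505→4, 505→4, 431→1.5
Rank sum = 1.5 + 4 + 4 + 1.5 = 11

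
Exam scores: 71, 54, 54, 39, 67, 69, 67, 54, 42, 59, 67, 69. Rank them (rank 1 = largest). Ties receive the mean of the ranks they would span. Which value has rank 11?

Sorted (descending): 71, 69, 69, 67, 67, 67, 59, 54, 54, 54, 42, 39
The 2 values of 69 occupy positions 2–3 → average rank (2+3)/2 = 2.5.
The 3 values of 67 occupy positions 4–6 → average rank 5.
The 3 values of 54 occupy positions 8–10 → average rank 9.
Rank 11 → value 42.

42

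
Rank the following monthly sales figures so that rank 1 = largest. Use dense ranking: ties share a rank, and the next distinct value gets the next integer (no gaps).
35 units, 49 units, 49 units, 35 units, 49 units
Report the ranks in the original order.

2, 1, 1, 2, 1

Sorted (descending): 49, 49, 49, 35, 35
The 3 values of 49 share dense rank 1.
The 2 values of 35 share dense rank 2.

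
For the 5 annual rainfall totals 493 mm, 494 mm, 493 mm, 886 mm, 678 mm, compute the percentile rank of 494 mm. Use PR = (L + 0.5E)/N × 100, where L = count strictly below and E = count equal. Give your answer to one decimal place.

N = 5.
Strictly below 494: 2. Equal to 494: 1.
PR = (2 + 0.5·1)/5 × 100 = 50.0

50.0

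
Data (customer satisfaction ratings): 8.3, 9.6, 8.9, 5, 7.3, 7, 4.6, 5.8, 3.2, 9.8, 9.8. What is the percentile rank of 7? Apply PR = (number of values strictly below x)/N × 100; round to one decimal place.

N = 11.
Strictly below 7: 4. Equal to 7: 1.
PR = 4/11 × 100 = 36.4

36.4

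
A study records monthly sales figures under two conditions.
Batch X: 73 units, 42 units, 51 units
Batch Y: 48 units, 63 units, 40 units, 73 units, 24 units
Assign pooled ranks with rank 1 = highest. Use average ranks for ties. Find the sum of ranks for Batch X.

Sorted (descending): 73, 73, 63, 51, 48, 42, 40, 24
The 2 values of 73 occupy positions 1–2 → average rank (1+2)/2 = 1.5.
Batch X values → pooled ranks: 73→1.5, 42→6, 51→4
Rank sum = 1.5 + 6 + 4 = 11.5

11.5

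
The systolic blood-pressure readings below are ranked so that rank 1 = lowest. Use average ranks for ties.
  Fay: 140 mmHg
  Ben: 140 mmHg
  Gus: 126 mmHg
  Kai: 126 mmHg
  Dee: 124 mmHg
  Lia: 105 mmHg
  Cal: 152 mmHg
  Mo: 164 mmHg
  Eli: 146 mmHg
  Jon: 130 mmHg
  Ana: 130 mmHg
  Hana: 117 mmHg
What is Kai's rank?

4.5

Sorted (ascending): 105, 117, 124, 126, 126, 130, 130, 140, 140, 146, 152, 164
The 2 values of 126 occupy positions 4–5 → average rank (4+5)/2 = 4.5.
The 2 values of 130 occupy positions 6–7 → average rank (6+7)/2 = 6.5.
The 2 values of 140 occupy positions 8–9 → average rank (8+9)/2 = 8.5.
Kai has value 126 mmHg → rank 4.5.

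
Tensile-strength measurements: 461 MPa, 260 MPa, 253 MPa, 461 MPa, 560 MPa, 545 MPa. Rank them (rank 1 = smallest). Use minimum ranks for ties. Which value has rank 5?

Sorted (ascending): 253, 260, 461, 461, 545, 560
The 2 values of 461 occupy positions 3–4 → each gets rank 3.
Rank 5 → value 545.

545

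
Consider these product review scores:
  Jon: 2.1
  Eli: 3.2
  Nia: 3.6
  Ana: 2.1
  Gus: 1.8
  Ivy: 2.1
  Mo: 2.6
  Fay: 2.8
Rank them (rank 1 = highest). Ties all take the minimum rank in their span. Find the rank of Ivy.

5

Sorted (descending): 3.6, 3.2, 2.8, 2.6, 2.1, 2.1, 2.1, 1.8
The 3 values of 2.1 occupy positions 5–7 → each gets rank 5.
Ivy has value 2.1 → rank 5.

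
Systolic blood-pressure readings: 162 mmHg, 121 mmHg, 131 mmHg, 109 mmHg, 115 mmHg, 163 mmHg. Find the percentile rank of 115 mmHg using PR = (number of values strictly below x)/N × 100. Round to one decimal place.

16.7

N = 6.
Strictly below 115: 1. Equal to 115: 1.
PR = 1/6 × 100 = 16.7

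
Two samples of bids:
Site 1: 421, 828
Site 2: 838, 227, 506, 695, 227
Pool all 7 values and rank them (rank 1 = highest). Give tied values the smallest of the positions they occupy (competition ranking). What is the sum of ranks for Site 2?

20

Sorted (descending): 838, 828, 695, 506, 421, 227, 227
The 2 values of 227 occupy positions 6–7 → each gets rank 6.
Site 2 values → pooled ranks: 838→1, 227→6, 506→4, 695→3, 227→6
Rank sum = 1 + 6 + 4 + 3 + 6 = 20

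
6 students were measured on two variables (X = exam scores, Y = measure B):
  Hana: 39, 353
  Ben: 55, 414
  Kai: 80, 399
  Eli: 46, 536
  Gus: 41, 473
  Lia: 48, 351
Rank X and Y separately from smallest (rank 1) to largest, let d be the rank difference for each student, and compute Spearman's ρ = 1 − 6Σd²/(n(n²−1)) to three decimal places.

-0.086

Ranks of variable 1: 1, 5, 6, 3, 2, 4
Ranks of variable 2: 2, 4, 3, 6, 5, 1
d = r₁ − r₂: -1, 1, 3, -3, -3, 3
d²: 1, 1, 9, 9, 9, 9; Σd² = 38
ρ = 1 − 6·38/(6·35) = 1 − 228/210 = -0.086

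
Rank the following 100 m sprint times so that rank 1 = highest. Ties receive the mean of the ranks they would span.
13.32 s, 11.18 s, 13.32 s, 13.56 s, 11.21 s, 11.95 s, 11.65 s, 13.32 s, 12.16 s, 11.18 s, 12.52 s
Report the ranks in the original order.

3, 10.5, 3, 1, 9, 7, 8, 3, 6, 10.5, 5

Sorted (descending): 13.56, 13.32, 13.32, 13.32, 12.52, 12.16, 11.95, 11.65, 11.21, 11.18, 11.18
The 3 values of 13.32 occupy positions 2–4 → average rank 3.
The 2 values of 11.18 occupy positions 10–11 → average rank (10+11)/2 = 10.5.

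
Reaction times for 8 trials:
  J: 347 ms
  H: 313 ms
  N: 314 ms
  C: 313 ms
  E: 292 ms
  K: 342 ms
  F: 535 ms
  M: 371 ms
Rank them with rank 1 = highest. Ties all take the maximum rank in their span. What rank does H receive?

Sorted (descending): 535, 371, 347, 342, 314, 313, 313, 292
The 2 values of 313 occupy positions 6–7 → each gets rank 7.
H has value 313 ms → rank 7.

7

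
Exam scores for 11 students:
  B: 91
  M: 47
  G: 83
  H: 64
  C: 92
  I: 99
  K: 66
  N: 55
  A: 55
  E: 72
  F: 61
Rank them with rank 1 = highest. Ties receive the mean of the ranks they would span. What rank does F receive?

Sorted (descending): 99, 92, 91, 83, 72, 66, 64, 61, 55, 55, 47
The 2 values of 55 occupy positions 9–10 → average rank (9+10)/2 = 9.5.
F has value 61 → rank 8.

8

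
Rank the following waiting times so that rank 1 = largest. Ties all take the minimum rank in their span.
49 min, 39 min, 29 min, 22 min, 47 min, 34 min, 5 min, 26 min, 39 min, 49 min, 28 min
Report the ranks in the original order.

1, 4, 7, 10, 3, 6, 11, 9, 4, 1, 8

Sorted (descending): 49, 49, 47, 39, 39, 34, 29, 28, 26, 22, 5
The 2 values of 49 occupy positions 1–2 → each gets rank 1.
The 2 values of 39 occupy positions 4–5 → each gets rank 4.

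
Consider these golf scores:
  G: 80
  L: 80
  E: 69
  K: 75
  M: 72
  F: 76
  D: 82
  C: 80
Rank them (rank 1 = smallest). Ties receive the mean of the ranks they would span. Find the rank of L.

6

Sorted (ascending): 69, 72, 75, 76, 80, 80, 80, 82
The 3 values of 80 occupy positions 5–7 → average rank 6.
L has value 80 → rank 6.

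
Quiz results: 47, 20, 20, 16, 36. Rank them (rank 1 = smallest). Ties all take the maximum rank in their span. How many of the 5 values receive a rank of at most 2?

1

Sorted (ascending): 16, 20, 20, 36, 47
The 2 values of 20 occupy positions 2–3 → each gets rank 3.
Ranks ≤ 2: {1} → 1 value.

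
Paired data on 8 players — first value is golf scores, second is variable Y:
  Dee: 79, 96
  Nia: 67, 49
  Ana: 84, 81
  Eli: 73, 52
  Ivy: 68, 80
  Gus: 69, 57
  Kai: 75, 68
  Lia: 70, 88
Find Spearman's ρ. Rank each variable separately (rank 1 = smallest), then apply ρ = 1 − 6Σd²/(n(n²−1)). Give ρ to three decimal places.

Ranks of variable 1: 7, 1, 8, 5, 2, 3, 6, 4
Ranks of variable 2: 8, 1, 6, 2, 5, 3, 4, 7
d = r₁ − r₂: -1, 0, 2, 3, -3, 0, 2, -3
d²: 1, 0, 4, 9, 9, 0, 4, 9; Σd² = 36
ρ = 1 − 6·36/(8·63) = 1 − 216/504 = 0.571

0.571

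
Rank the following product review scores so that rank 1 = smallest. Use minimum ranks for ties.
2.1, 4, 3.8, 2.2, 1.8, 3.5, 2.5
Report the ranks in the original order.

2, 7, 6, 3, 1, 5, 4

Sorted (ascending): 1.8, 2.1, 2.2, 2.5, 3.5, 3.8, 4
No ties — each value takes its position as its rank.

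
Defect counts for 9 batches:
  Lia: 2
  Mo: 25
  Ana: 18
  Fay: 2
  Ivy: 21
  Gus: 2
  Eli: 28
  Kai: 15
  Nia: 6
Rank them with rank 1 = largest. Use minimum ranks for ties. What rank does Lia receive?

Sorted (descending): 28, 25, 21, 18, 15, 6, 2, 2, 2
The 3 values of 2 occupy positions 7–9 → each gets rank 7.
Lia has value 2 → rank 7.

7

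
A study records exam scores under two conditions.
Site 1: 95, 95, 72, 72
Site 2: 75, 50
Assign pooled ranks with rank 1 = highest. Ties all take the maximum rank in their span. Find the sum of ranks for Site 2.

Sorted (descending): 95, 95, 75, 72, 72, 50
The 2 values of 95 occupy positions 1–2 → each gets rank 2.
The 2 values of 72 occupy positions 4–5 → each gets rank 5.
Site 2 values → pooled ranks: 75→3, 50→6
Rank sum = 3 + 6 = 9

9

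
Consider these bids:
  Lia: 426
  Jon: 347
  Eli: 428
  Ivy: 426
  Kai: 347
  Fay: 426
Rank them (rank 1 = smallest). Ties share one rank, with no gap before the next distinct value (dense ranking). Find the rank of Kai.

Sorted (ascending): 347, 347, 426, 426, 426, 428
The 2 values of 347 share dense rank 1.
The 3 values of 426 share dense rank 2.
Remaining distinct values take the next consecutive integers.
Kai has value 347 → rank 1.

1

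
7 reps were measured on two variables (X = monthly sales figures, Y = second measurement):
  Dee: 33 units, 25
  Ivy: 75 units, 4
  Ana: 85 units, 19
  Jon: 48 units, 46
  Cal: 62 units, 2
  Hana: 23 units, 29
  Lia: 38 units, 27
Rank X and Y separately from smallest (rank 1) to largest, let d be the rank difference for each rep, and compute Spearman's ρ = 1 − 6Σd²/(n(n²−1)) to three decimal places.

-0.607

Ranks of variable 1: 2, 6, 7, 4, 5, 1, 3
Ranks of variable 2: 4, 2, 3, 7, 1, 6, 5
d = r₁ − r₂: -2, 4, 4, -3, 4, -5, -2
d²: 4, 16, 16, 9, 16, 25, 4; Σd² = 90
ρ = 1 − 6·90/(7·48) = 1 − 540/336 = -0.607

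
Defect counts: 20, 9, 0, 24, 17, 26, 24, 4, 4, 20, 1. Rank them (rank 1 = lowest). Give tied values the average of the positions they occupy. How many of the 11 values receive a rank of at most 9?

Sorted (ascending): 0, 1, 4, 4, 9, 17, 20, 20, 24, 24, 26
The 2 values of 4 occupy positions 3–4 → average rank (3+4)/2 = 3.5.
The 2 values of 20 occupy positions 7–8 → average rank (7+8)/2 = 7.5.
The 2 values of 24 occupy positions 9–10 → average rank (9+10)/2 = 9.5.
Ranks ≤ 9: {1, 2, 3.5, 3.5, 5, 6, 7.5, 7.5} → 8 values.

8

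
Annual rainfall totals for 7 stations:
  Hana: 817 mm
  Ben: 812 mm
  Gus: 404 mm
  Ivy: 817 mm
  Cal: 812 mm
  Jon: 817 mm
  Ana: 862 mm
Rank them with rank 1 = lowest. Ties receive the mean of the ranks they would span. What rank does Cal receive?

Sorted (ascending): 404, 812, 812, 817, 817, 817, 862
The 2 values of 812 occupy positions 2–3 → average rank (2+3)/2 = 2.5.
The 3 values of 817 occupy positions 4–6 → average rank 5.
Cal has value 812 mm → rank 2.5.

2.5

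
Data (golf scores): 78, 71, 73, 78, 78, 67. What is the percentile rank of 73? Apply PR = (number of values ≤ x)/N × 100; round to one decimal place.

50.0

N = 6.
Strictly below 73: 2. Equal to 73: 1.
PR = 3/6 × 100 = 50.0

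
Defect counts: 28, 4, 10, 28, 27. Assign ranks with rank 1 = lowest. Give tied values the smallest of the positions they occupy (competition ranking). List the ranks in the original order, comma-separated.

Sorted (ascending): 4, 10, 27, 28, 28
The 2 values of 28 occupy positions 4–5 → each gets rank 4.

4, 1, 2, 4, 3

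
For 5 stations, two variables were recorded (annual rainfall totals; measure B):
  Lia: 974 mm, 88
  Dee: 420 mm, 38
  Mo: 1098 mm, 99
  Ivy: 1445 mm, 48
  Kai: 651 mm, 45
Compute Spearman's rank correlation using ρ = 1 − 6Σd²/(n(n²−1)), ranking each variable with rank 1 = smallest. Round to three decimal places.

0.700

Ranks of variable 1: 3, 1, 4, 5, 2
Ranks of variable 2: 4, 1, 5, 3, 2
d = r₁ − r₂: -1, 0, -1, 2, 0
d²: 1, 0, 1, 4, 0; Σd² = 6
ρ = 1 − 6·6/(5·24) = 1 − 36/120 = 0.700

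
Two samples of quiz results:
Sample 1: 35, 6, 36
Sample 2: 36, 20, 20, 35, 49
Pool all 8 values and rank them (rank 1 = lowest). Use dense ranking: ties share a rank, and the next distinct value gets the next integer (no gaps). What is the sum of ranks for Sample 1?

8

Sorted (ascending): 6, 20, 20, 35, 35, 36, 36, 49
The 2 values of 20 share dense rank 2.
The 2 values of 35 share dense rank 3.
The 2 values of 36 share dense rank 4.
Remaining distinct values take the next consecutive integers.
Sample 1 values → pooled ranks: 35→3, 6→1, 36→4
Rank sum = 3 + 1 + 4 = 8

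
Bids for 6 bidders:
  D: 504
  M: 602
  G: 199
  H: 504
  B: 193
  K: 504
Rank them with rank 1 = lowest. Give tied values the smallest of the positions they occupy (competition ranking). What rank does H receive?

3

Sorted (ascending): 193, 199, 504, 504, 504, 602
The 3 values of 504 occupy positions 3–5 → each gets rank 3.
H has value 504 → rank 3.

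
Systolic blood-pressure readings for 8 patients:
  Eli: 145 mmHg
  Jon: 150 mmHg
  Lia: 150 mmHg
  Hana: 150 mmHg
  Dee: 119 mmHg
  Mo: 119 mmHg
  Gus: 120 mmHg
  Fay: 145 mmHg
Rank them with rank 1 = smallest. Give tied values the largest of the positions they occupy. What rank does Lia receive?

8

Sorted (ascending): 119, 119, 120, 145, 145, 150, 150, 150
The 2 values of 119 occupy positions 1–2 → each gets rank 2.
The 2 values of 145 occupy positions 4–5 → each gets rank 5.
The 3 values of 150 occupy positions 6–8 → each gets rank 8.
Lia has value 150 mmHg → rank 8.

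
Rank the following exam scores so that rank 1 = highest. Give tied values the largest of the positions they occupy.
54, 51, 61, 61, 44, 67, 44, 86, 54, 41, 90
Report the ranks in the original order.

Sorted (descending): 90, 86, 67, 61, 61, 54, 54, 51, 44, 44, 41
The 2 values of 61 occupy positions 4–5 → each gets rank 5.
The 2 values of 54 occupy positions 6–7 → each gets rank 7.
The 2 values of 44 occupy positions 9–10 → each gets rank 10.

7, 8, 5, 5, 10, 3, 10, 2, 7, 11, 1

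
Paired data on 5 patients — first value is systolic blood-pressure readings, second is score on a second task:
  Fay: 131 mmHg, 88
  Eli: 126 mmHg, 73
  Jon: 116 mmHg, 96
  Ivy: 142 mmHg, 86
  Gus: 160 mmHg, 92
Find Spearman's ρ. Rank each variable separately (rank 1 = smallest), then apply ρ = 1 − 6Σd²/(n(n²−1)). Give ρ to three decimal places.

-0.100

Ranks of variable 1: 3, 2, 1, 4, 5
Ranks of variable 2: 3, 1, 5, 2, 4
d = r₁ − r₂: 0, 1, -4, 2, 1
d²: 0, 1, 16, 4, 1; Σd² = 22
ρ = 1 − 6·22/(5·24) = 1 − 132/120 = -0.100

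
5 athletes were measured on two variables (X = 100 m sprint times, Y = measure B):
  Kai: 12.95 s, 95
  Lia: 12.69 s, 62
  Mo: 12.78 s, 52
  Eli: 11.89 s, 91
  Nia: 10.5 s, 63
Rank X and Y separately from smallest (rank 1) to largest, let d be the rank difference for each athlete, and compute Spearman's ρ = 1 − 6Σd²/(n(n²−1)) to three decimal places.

0.100

Ranks of variable 1: 5, 3, 4, 2, 1
Ranks of variable 2: 5, 2, 1, 4, 3
d = r₁ − r₂: 0, 1, 3, -2, -2
d²: 0, 1, 9, 4, 4; Σd² = 18
ρ = 1 − 6·18/(5·24) = 1 − 108/120 = 0.100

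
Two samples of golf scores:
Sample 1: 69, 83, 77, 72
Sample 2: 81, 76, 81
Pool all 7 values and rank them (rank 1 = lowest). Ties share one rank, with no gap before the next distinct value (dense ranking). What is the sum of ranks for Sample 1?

Sorted (ascending): 69, 72, 76, 77, 81, 81, 83
The 2 values of 81 share dense rank 5.
Remaining distinct values take the next consecutive integers.
Sample 1 values → pooled ranks: 69→1, 83→6, 77→4, 72→2
Rank sum = 1 + 6 + 4 + 2 = 13

13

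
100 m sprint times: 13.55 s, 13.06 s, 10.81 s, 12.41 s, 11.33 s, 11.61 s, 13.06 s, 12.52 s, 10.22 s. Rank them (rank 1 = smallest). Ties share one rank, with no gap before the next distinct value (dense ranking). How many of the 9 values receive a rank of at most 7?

8

Sorted (ascending): 10.22, 10.81, 11.33, 11.61, 12.41, 12.52, 13.06, 13.06, 13.55
The 2 values of 13.06 share dense rank 7.
Remaining distinct values take the next consecutive integers.
Ranks ≤ 7: {1, 2, 3, 4, 5, 6, 7, 7} → 8 values.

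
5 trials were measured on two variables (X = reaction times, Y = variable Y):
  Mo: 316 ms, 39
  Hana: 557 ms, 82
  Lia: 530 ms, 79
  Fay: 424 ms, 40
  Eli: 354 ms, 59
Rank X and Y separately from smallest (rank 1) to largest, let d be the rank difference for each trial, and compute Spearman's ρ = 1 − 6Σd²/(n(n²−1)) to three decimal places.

Ranks of variable 1: 1, 5, 4, 3, 2
Ranks of variable 2: 1, 5, 4, 2, 3
d = r₁ − r₂: 0, 0, 0, 1, -1
d²: 0, 0, 0, 1, 1; Σd² = 2
ρ = 1 − 6·2/(5·24) = 1 − 12/120 = 0.900

0.900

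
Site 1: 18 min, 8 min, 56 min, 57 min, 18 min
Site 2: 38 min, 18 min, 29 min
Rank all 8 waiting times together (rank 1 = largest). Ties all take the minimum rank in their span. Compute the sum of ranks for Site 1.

21

Sorted (descending): 57, 56, 38, 29, 18, 18, 18, 8
The 3 values of 18 occupy positions 5–7 → each gets rank 5.
Site 1 values → pooled ranks: 18→5, 8→8, 56→2, 57→1, 18→5
Rank sum = 5 + 8 + 2 + 1 + 5 = 21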